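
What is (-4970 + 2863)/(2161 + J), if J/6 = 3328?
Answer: -2107/22129 ≈ -0.095214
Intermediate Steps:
J = 19968 (J = 6*3328 = 19968)
(-4970 + 2863)/(2161 + J) = (-4970 + 2863)/(2161 + 19968) = -2107/22129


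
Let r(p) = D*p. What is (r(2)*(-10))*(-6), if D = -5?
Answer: -600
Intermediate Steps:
r(p) = -5*p
(r(2)*(-10))*(-6) = (-5*2*(-10))*(-6) = -10*(-10)*(-6) = 100*(-6) = -600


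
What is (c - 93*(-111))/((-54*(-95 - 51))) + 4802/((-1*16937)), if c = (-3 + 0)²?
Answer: 3809281/3709203 ≈ 1.0270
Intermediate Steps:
c = 9 (c = (-3)² = 9)
(c - 93*(-111))/((-54*(-95 - 51))) + 4802/((-1*16937)) = (9 - 93*(-111))/((-54*(-95 - 51))) + 4802/((-1*16937)) = (9 + 10323)/((-54*(-146))) + 4802/(-16937) = 10332/7884 + 4802*(-1/16937) = 10332*(1/7884) - 4802/16937 = 287/219 - 4802/16937 = 3809281/3709203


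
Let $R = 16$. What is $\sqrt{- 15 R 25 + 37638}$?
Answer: $\sqrt{31638} \approx 177.87$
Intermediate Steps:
$\sqrt{- 15 R 25 + 37638} = \sqrt{\left(-15\right) 16 \cdot 25 + 37638} = \sqrt{\left(-240\right) 25 + 37638} = \sqrt{-6000 + 37638} = \sqrt{31638}$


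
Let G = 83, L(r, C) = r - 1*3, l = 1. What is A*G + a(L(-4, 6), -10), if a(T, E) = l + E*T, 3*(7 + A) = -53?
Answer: -5929/3 ≈ -1976.3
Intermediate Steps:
L(r, C) = -3 + r (L(r, C) = r - 3 = -3 + r)
A = -74/3 (A = -7 + (⅓)*(-53) = -7 - 53/3 = -74/3 ≈ -24.667)
a(T, E) = 1 + E*T
A*G + a(L(-4, 6), -10) = -74/3*83 + (1 - 10*(-3 - 4)) = -6142/3 + (1 - 10*(-7)) = -6142/3 + (1 + 70) = -6142/3 + 71 = -5929/3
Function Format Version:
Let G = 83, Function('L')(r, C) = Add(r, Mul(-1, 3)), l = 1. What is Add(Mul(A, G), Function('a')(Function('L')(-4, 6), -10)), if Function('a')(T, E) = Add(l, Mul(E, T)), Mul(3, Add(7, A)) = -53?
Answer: Rational(-5929, 3) ≈ -1976.3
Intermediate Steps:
Function('L')(r, C) = Add(-3, r) (Function('L')(r, C) = Add(r, -3) = Add(-3, r))
A = Rational(-74, 3) (A = Add(-7, Mul(Rational(1, 3), -53)) = Add(-7, Rational(-53, 3)) = Rational(-74, 3) ≈ -24.667)
Function('a')(T, E) = Add(1, Mul(E, T))
Add(Mul(A, G), Function('a')(Function('L')(-4, 6), -10)) = Add(Mul(Rational(-74, 3), 83), Add(1, Mul(-10, Add(-3, -4)))) = Add(Rational(-6142, 3), Add(1, Mul(-10, -7))) = Add(Rational(-6142, 3), Add(1, 70)) = Add(Rational(-6142, 3), 71) = Rational(-5929, 3)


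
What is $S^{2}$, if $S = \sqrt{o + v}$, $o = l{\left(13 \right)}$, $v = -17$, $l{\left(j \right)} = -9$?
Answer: $-26$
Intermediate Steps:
$o = -9$
$S = i \sqrt{26}$ ($S = \sqrt{-9 - 17} = \sqrt{-26} = i \sqrt{26} \approx 5.099 i$)
$S^{2} = \left(i \sqrt{26}\right)^{2} = -26$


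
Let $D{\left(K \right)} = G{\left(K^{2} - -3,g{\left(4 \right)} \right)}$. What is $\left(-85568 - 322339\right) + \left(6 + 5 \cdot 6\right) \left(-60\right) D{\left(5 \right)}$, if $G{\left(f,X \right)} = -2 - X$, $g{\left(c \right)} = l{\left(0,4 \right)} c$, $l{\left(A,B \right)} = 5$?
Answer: $-360387$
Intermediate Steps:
$g{\left(c \right)} = 5 c$
$D{\left(K \right)} = -22$ ($D{\left(K \right)} = -2 - 5 \cdot 4 = -2 - 20 = -22$)
$\left(-85568 - 322339\right) + \left(6 + 5 \cdot 6\right) \left(-60\right) D{\left(5 \right)} = \left(-85568 - 322339\right) + \left(6 + 5 \cdot 6\right) \left(-60\right) \left(-22\right) = -407907 + \left(6 + 30\right) \left(-60\right) \left(-22\right) = -407907 + 36 \left(-60\right) \left(-22\right) = -407907 - -47520 = -407907 + 47520 = -360387$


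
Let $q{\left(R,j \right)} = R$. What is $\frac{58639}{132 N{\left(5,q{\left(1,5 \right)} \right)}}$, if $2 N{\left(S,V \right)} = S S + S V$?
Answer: $\frac{58639}{1980} \approx 29.616$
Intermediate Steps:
$N{\left(S,V \right)} = \frac{S^{2}}{2} + \frac{S V}{2}$ ($N{\left(S,V \right)} = \frac{S S + S V}{2} = \frac{S^{2} + S V}{2} = \frac{S^{2}}{2} + \frac{S V}{2}$)
$\frac{58639}{132 N{\left(5,q{\left(1,5 \right)} \right)}} = \frac{58639}{132 \cdot \frac{1}{2} \cdot 5 \left(5 + 1\right)} = \frac{58639}{132 \cdot \frac{1}{2} \cdot 5 \cdot 6} = \frac{58639}{132 \cdot 15} = \frac{58639}{1980}$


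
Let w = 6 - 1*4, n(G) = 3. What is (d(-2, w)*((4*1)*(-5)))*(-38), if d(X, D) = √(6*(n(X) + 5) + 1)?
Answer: 5320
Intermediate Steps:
w = 2 (w = 6 - 4 = 2)
d(X, D) = 7 (d(X, D) = √(6*(3 + 5) + 1) = √(6*8 + 1) = √(48 + 1) = √49 = 7)
(d(-2, w)*((4*1)*(-5)))*(-38) = (7*((4*1)*(-5)))*(-38) = (7*(4*(-5)))*(-38) = (7*(-20))*(-38) = -140*(-38) = 5320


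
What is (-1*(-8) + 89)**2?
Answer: 9409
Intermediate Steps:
(-1*(-8) + 89)**2 = (8 + 89)**2 = 97**2 = 9409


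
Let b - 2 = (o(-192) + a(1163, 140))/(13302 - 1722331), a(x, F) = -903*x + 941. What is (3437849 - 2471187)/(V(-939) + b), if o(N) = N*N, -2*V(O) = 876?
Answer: -826026695599/372062130 ≈ -2220.1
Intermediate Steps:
V(O) = -438 (V(O) = -1/2*876 = -438)
o(N) = N**2
a(x, F) = 941 - 903*x
b = 4430442/1709029 (b = 2 + ((-192)**2 + (941 - 903*1163))/(13302 - 1722331) = 2 + (36864 + (941 - 1050189))/(-1709029) = 2 + (36864 - 1049248)*(-1/1709029) = 2 - 1012384*(-1/1709029) = 2 + 1012384/1709029 = 4430442/1709029 ≈ 2.5924)
(3437849 - 2471187)/(V(-939) + b) = (3437849 - 2471187)/(-438 + 4430442/1709029) = 966662/(-744124260/1709029) = 966662*(-1709029/744124260) = -826026695599/372062130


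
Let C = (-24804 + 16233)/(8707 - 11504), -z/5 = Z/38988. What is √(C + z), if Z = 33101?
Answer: I*√1080352468767/956574 ≈ 1.0866*I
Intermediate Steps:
z = -165505/38988 ≈ -4.2450
C = 8571/2797 (C = -8571/(-2797) = -8571*(-1/2797) = 8571/2797 ≈ 3.0644)
√(C + z) = √(8571/2797 - 165505/38988) = √(-128751337/109049436) = I*√1080352468767/956574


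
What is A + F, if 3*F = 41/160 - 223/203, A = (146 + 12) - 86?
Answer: 2329441/32480 ≈ 71.719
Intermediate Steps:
A = 72 (A = 158 - 86 = 72)
F = -9119/32480 (F = (41/160 - 223/203)/3 = (⅓)*(-27357/32480) = -9119/32480 ≈ -0.28076)
A + F = 72 - 9119/32480 = 2329441/32480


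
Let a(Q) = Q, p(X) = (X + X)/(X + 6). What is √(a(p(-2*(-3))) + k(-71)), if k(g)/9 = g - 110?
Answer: 2*I*√407 ≈ 40.349*I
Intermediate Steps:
p(X) = 2*X/(6 + X) (p(X) = (2*X)/(6 + X) = 2*X/(6 + X))
k(g) = -990 + 9*g (k(g) = 9*(g - 110) = 9*(-110 + g) = -990 + 9*g)
√(a(p(-2*(-3))) + k(-71)) = √(2*(-2*(-3))/(6 - 2*(-3)) + (-990 + 9*(-71))) = √(2*6/(6 + 6) + (-990 - 639)) = √(2*6/12 - 1629) = √(2*6*(1/12) - 1629) = √(1 - 1629) = √(-1628) = 2*I*√407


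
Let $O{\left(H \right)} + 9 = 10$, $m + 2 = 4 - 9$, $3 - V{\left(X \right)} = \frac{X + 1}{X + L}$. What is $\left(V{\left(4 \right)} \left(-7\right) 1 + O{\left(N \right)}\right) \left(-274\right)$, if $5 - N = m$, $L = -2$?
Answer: $685$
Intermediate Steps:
$V{\left(X \right)} = 3 - \frac{1 + X}{-2 + X}$ ($V{\left(X \right)} = 3 - \frac{X + 1}{X - 2} = 3 - \frac{1 + X}{-2 + X}$)
$m = -7$ ($m = -2 + \left(4 - 9\right) = -2 - 5 = -7$)
$N = 12$ ($N = 5 - -7 = 5 + 7 = 12$)
$O{\left(H \right)} = 1$ ($O{\left(H \right)} = -9 + 10 = 1$)
$\left(V{\left(4 \right)} \left(-7\right) 1 + O{\left(N \right)}\right) \left(-274\right) = \left(\frac{-7 + 2 \cdot 4}{-2 + 4} \left(-7\right) 1 + 1\right) \left(-274\right) = \left(\frac{-7 + 8}{2} \left(-7\right) 1 + 1\right) \left(-274\right) = \left(\frac{1}{2} \cdot 1 \left(-7\right) 1 + 1\right) \left(-274\right) = \left(\frac{1}{2} \left(-7\right) 1 + 1\right) \left(-274\right) = \left(\left(- \frac{7}{2}\right) 1 + 1\right) \left(-274\right) = \left(- \frac{7}{2} + 1\right) \left(-274\right) = \left(- \frac{5}{2}\right) \left(-274\right) = 685$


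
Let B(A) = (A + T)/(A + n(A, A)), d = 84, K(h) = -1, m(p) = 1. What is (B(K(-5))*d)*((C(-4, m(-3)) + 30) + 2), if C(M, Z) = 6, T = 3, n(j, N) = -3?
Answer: -1596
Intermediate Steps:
B(A) = (3 + A)/(-3 + A) (B(A) = (A + 3)/(A - 3) = (3 + A)/(-3 + A))
(B(K(-5))*d)*((C(-4, m(-3)) + 30) + 2) = (((3 - 1)/(-3 - 1))*84)*((6 + 30) + 2) = ((2/(-4))*84)*(36 + 2) = (-¼*2*84)*38 = -½*84*38 = -42*38 = -1596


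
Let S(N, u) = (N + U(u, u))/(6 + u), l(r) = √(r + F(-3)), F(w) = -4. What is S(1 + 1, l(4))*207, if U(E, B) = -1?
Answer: 69/2 ≈ 34.500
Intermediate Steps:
l(r) = √(-4 + r) (l(r) = √(r - 4) = √(-4 + r))
S(N, u) = (-1 + N)/(6 + u) (S(N, u) = (N - 1)/(6 + u) = (-1 + N)/(6 + u))
S(1 + 1, l(4))*207 = ((-1 + (1 + 1))/(6 + √(-4 + 4)))*207 = ((-1 + 2)/(6 + √0))*207 = (1/(6 + 0))*207 = (1/6)*207 = ((⅙)*1)*207 = (⅙)*207 = 69/2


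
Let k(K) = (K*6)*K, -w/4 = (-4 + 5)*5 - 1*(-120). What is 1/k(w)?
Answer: 1/1500000 ≈ 6.6667e-7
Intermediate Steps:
w = -500 (w = -4*((-4 + 5)*5 - 1*(-120)) = -4*(1*5 + 120) = -4*(5 + 120) = -4*125 = -500)
k(K) = 6*K**2 (k(K) = (6*K)*K = 6*K**2)
1/k(w) = 1/(6*(-500)**2) = 1/(6*250000) = 1/1500000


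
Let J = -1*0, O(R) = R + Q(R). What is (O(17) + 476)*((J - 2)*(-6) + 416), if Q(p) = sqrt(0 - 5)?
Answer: 211004 + 428*I*sqrt(5) ≈ 2.11e+5 + 957.04*I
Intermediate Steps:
Q(p) = I*sqrt(5) (Q(p) = sqrt(-5) = I*sqrt(5))
O(R) = R + I*sqrt(5)
J = 0
(O(17) + 476)*((J - 2)*(-6) + 416) = ((17 + I*sqrt(5)) + 476)*((0 - 2)*(-6) + 416) = (493 + I*sqrt(5))*(-2*(-6) + 416) = (493 + I*sqrt(5))*(12 + 416) = (493 + I*sqrt(5))*428 = 211004 + 428*I*sqrt(5)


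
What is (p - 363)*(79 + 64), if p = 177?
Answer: -26598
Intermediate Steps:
(p - 363)*(79 + 64) = (177 - 363)*(79 + 64) = -186*143 = -26598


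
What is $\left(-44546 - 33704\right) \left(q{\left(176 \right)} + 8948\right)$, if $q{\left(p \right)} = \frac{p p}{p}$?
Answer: $-713953000$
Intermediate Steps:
$q{\left(p \right)} = p$ ($q{\left(p \right)} = \frac{p^{2}}{p} = p$)
$\left(-44546 - 33704\right) \left(q{\left(176 \right)} + 8948\right) = \left(-44546 - 33704\right) \left(176 + 8948\right) = \left(-78250\right) 9124 = -713953000$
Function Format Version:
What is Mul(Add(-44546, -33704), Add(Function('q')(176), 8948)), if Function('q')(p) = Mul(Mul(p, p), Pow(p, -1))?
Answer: -713953000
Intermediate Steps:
Function('q')(p) = p (Function('q')(p) = Mul(Pow(p, 2), Pow(p, -1)) = p)
Mul(Add(-44546, -33704), Add(Function('q')(176), 8948)) = Mul(Add(-44546, -33704), Add(176, 8948)) = Mul(-78250, 9124) = -713953000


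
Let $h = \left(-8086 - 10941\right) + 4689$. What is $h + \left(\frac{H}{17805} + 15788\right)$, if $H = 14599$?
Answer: $\frac{25831849}{17805} \approx 1450.8$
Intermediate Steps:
$h = -14338$ ($h = -19027 + 4689 = -14338$)
$h + \left(\frac{H}{17805} + 15788\right) = -14338 + \left(\frac{14599}{17805} + 15788\right) = -14338 + \frac{281119939}{17805} = \frac{25831849}{17805}$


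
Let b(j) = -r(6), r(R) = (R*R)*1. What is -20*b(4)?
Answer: 720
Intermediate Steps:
r(R) = R² (r(R) = R²*1 = R²)
b(j) = -36 (b(j) = -1*6² = -1*36 = -36)
-20*b(4) = -20*(-36) = 720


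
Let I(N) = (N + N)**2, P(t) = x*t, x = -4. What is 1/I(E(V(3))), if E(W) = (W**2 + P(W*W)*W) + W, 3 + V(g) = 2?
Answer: 1/64 ≈ 0.015625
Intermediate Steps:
P(t) = -4*t
V(g) = -1 (V(g) = -3 + 2 = -1)
E(W) = W + W**2 - 4*W**3 (E(W) = (W**2 + (-4*W*W)*W) + W = (W**2 + (-4*W**2)*W) + W = (W**2 - 4*W**3) + W = W + W**2 - 4*W**3)
I(N) = 4*N**2 (I(N) = (2*N)**2 = 4*N**2)
1/I(E(V(3))) = 1/(4*(-(1 - 1 - 4*(-1)**2))**2) = 1/(4*(-(1 - 1 - 4*1))**2) = 1/(4*(-(1 - 1 - 4))**2) = 1/(4*(-1*(-4))**2) = 1/(4*4**2) = 1/(4*16) = 1/64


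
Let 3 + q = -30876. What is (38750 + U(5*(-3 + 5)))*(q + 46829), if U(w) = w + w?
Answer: 618381500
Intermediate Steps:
q = -30879 (q = -3 - 30876 = -30879)
U(w) = 2*w
(38750 + U(5*(-3 + 5)))*(q + 46829) = (38750 + 2*(5*(-3 + 5)))*(-30879 + 46829) = (38750 + 2*(5*2))*15950 = (38750 + 2*10)*15950 = (38750 + 20)*15950 = 38770*15950 = 618381500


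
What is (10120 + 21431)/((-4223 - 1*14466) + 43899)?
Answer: 31551/25210 ≈ 1.2515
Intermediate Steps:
(10120 + 21431)/((-4223 - 1*14466) + 43899) = 31551/((-4223 - 14466) + 43899) = 31551/(-18689 + 43899) = 31551/25210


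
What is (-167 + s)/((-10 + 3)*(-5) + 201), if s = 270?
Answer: 103/236 ≈ 0.43644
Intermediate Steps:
(-167 + s)/((-10 + 3)*(-5) + 201) = (-167 + 270)/((-10 + 3)*(-5) + 201) = 103/(-7*(-5) + 201) = 103/(35 + 201) = 103/236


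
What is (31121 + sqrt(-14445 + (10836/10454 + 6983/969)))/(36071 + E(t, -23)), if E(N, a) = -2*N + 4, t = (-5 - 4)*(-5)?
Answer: 31121/35985 + 4*I*sqrt(23147400180136686)/182262693555 ≈ 0.86483 + 0.003339*I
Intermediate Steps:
t = 45 (t = -9*(-5) = 45)
E(N, a) = 4 - 2*N
(31121 + sqrt(-14445 + (10836/10454 + 6983/969)))/(36071 + E(t, -23)) = (31121 + sqrt(-14445 + (10836/10454 + 6983/969)))/(36071 + (4 - 2*45)) = (31121 + sqrt(-14445 + (10836*(1/10454) + 6983*(1/969))))/(36071 + (4 - 90)) = (31121 + sqrt(-14445 + (5418/5227 + 6983/969)))/(36071 - 86) = (31121 + sqrt(-14445 + 41750183/5064963))/35985 = (31121 + sqrt(-73121640352/5064963))*(1/35985) = (31121 + 4*I*sqrt(23147400180136686)/5064963)*(1/35985) = 31121/35985 + 4*I*sqrt(23147400180136686)/182262693555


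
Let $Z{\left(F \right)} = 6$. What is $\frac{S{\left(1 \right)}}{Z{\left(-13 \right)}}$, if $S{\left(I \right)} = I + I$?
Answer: $\frac{1}{3} \approx 0.33333$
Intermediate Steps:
$S{\left(I \right)} = 2 I$
$\frac{S{\left(1 \right)}}{Z{\left(-13 \right)}} = \frac{2 \cdot 1}{6} = 2 \cdot \frac{1}{6} = \frac{1}{3}$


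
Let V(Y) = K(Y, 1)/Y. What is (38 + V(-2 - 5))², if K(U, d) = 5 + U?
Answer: 71824/49 ≈ 1465.8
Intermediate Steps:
V(Y) = (5 + Y)/Y
(38 + V(-2 - 5))² = (38 + (5 + (-2 - 5))/(-2 - 5))² = (38 + (5 - 7)/(-7))² = (38 - ⅐*(-2))² = (38 + 2/7)² = (268/7)² = 71824/49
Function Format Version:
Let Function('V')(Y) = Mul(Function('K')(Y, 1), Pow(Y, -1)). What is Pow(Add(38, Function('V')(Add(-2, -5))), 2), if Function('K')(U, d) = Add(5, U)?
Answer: Rational(71824, 49) ≈ 1465.8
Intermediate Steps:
Function('V')(Y) = Mul(Pow(Y, -1), Add(5, Y)) (Function('V')(Y) = Mul(Add(5, Y), Pow(Y, -1)) = Mul(Pow(Y, -1), Add(5, Y)))
Pow(Add(38, Function('V')(Add(-2, -5))), 2) = Pow(Add(38, Mul(Pow(Add(-2, -5), -1), Add(5, Add(-2, -5)))), 2) = Pow(Add(38, Mul(Pow(-7, -1), Add(5, -7))), 2) = Pow(Add(38, Mul(Rational(-1, 7), -2)), 2) = Pow(Add(38, Rational(2, 7)), 2) = Pow(Rational(268, 7), 2) = Rational(71824, 49)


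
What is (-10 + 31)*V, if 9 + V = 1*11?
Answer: 42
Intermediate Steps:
V = 2 (V = -9 + 1*11 = -9 + 11 = 2)
(-10 + 31)*V = (-10 + 31)*2 = 21*2 = 42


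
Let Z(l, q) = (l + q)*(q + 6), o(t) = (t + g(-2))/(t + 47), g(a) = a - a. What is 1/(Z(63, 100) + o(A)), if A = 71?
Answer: 118/2038875 ≈ 5.7875e-5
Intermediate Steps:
g(a) = 0
o(t) = t/(47 + t) (o(t) = (t + 0)/(t + 47) = t/(47 + t))
Z(l, q) = (6 + q)*(l + q) (Z(l, q) = (l + q)*(6 + q) = (6 + q)*(l + q))
1/(Z(63, 100) + o(A)) = 1/((100² + 6*63 + 6*100 + 63*100) + 71/(47 + 71)) = 1/((10000 + 378 + 600 + 6300) + 71/118) = 1/(17278 + 71*(1/118)) = 1/(17278 + 71/118) = 1/(2038875/118) = 118/2038875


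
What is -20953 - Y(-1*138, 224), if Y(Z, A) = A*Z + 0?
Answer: 9959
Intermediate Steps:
Y(Z, A) = A*Z
-20953 - Y(-1*138, 224) = -20953 - 224*(-1*138) = -20953 - 224*(-138) = -20953 - 1*(-30912) = -20953 + 30912 = 9959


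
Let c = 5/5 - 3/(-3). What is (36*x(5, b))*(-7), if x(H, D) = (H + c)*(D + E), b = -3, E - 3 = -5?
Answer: 8820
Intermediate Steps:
E = -2 (E = 3 - 5 = -2)
c = 2 (c = 5*(⅕) - 3*(-⅓) = 1 + 1 = 2)
x(H, D) = (-2 + D)*(2 + H) (x(H, D) = (H + 2)*(D - 2) = (2 + H)*(-2 + D) = (-2 + D)*(2 + H))
(36*x(5, b))*(-7) = (36*(-4 - 2*5 + 2*(-3) - 3*5))*(-7) = (36*(-4 - 10 - 6 - 15))*(-7) = (36*(-35))*(-7) = -1260*(-7) = 8820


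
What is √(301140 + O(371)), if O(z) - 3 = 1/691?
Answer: √143790061474/691 ≈ 548.76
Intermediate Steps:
O(z) = 2074/691 (O(z) = 3 + 1/691 = 2074/691)
√(301140 + O(371)) = √(301140 + 2074/691) = √(208089814/691) = √143790061474/691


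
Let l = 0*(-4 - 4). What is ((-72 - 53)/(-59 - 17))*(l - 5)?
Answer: -625/76 ≈ -8.2237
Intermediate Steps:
l = 0 (l = 0*(-8) = 0)
((-72 - 53)/(-59 - 17))*(l - 5) = ((-72 - 53)/(-59 - 17))*(0 - 5) = -125/(-76)*(-5) = -125*(-1/76)*(-5) = (125/76)*(-5) = -625/76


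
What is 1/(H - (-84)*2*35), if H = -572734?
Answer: -1/566854 ≈ -1.7641e-6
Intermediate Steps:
1/(H - (-84)*2*35) = 1/(-572734 - (-84)*2*35) = 1/(-572734 - 6*(-28)*35) = 1/(-572734 + 168*35) = 1/(-572734 + 5880) = 1/(-566854) = -1/566854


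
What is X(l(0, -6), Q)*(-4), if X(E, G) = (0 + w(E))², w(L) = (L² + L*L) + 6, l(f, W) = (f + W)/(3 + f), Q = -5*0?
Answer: -784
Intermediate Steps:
Q = 0
l(f, W) = (W + f)/(3 + f)
w(L) = 6 + 2*L² (w(L) = (L² + L²) + 6 = 2*L² + 6 = 6 + 2*L²)
X(E, G) = (6 + 2*E²)² (X(E, G) = (0 + (6 + 2*E²))² = (6 + 2*E²)²)
X(l(0, -6), Q)*(-4) = (4*(3 + ((-6 + 0)/(3 + 0))²)²)*(-4) = (4*(3 + (-6/3)²)²)*(-4) = (4*(3 + ((⅓)*(-6))²)²)*(-4) = (4*(3 + (-2)²)²)*(-4) = (4*(3 + 4)²)*(-4) = (4*7²)*(-4) = (4*49)*(-4) = 196*(-4) = -784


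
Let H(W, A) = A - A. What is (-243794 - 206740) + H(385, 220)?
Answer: -450534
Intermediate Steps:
H(W, A) = 0
(-243794 - 206740) + H(385, 220) = (-243794 - 206740) + 0 = -450534 + 0 = -450534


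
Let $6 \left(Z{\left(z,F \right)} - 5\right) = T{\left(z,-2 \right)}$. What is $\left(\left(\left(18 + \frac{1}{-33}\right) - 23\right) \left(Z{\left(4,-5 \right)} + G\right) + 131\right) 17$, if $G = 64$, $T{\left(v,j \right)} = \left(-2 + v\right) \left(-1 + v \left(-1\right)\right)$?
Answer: $- \frac{349571}{99} \approx -3531.0$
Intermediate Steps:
$T{\left(v,j \right)} = \left(-1 - v\right) \left(-2 + v\right)$ ($T{\left(v,j \right)} = \left(-2 + v\right) \left(-1 - v\right) = \left(-1 - v\right) \left(-2 + v\right)$)
$Z{\left(z,F \right)} = \frac{16}{3} - \frac{z^{2}}{6} + \frac{z}{6}$ ($Z{\left(z,F \right)} = 5 + \frac{2 + z - z^{2}}{6} = 5 + \left(\frac{1}{3} - \frac{z^{2}}{6} + \frac{z}{6}\right) = \frac{16}{3} - \frac{z^{2}}{6} + \frac{z}{6}$)
$\left(\left(\left(18 + \frac{1}{-33}\right) - 23\right) \left(Z{\left(4,-5 \right)} + G\right) + 131\right) 17 = \left(\left(\left(18 + \frac{1}{-33}\right) - 23\right) \left(\left(\frac{16}{3} - \frac{4^{2}}{6} + \frac{1}{6} \cdot 4\right) + 64\right) + 131\right) 17 = \left(\left(\left(18 - \frac{1}{33}\right) - 23\right) \left(\left(\frac{16}{3} - \frac{8}{3} + \frac{2}{3}\right) + 64\right) + 131\right) 17 = \left(\left(\frac{593}{33} - 23\right) \left(\left(\frac{16}{3} - \frac{8}{3} + \frac{2}{3}\right) + 64\right) + 131\right) 17 = \left(- \frac{166 \left(\frac{10}{3} + 64\right)}{33} + 131\right) 17 = \left(\left(- \frac{166}{33}\right) \frac{202}{3} + 131\right) 17 = \left(- \frac{33532}{99} + 131\right) 17 = \left(- \frac{20563}{99}\right) 17 = - \frac{349571}{99}$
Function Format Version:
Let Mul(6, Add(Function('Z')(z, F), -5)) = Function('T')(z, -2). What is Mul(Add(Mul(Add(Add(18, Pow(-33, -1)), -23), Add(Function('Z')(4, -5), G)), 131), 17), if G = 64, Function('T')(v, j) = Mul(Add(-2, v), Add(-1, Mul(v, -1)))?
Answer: Rational(-349571, 99) ≈ -3531.0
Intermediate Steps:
Function('T')(v, j) = Mul(Add(-1, Mul(-1, v)), Add(-2, v)) (Function('T')(v, j) = Mul(Add(-2, v), Add(-1, Mul(-1, v))) = Mul(Add(-1, Mul(-1, v)), Add(-2, v)))
Function('Z')(z, F) = Add(Rational(16, 3), Mul(Rational(-1, 6), Pow(z, 2)), Mul(Rational(1, 6), z)) (Function('Z')(z, F) = Add(5, Mul(Rational(1, 6), Add(2, z, Mul(-1, Pow(z, 2))))) = Add(5, Add(Rational(1, 3), Mul(Rational(-1, 6), Pow(z, 2)), Mul(Rational(1, 6), z))) = Add(Rational(16, 3), Mul(Rational(-1, 6), Pow(z, 2)), Mul(Rational(1, 6), z)))
Mul(Add(Mul(Add(Add(18, Pow(-33, -1)), -23), Add(Function('Z')(4, -5), G)), 131), 17) = Mul(Add(Mul(Add(Add(18, Pow(-33, -1)), -23), Add(Add(Rational(16, 3), Mul(Rational(-1, 6), Pow(4, 2)), Mul(Rational(1, 6), 4)), 64)), 131), 17) = Mul(Add(Mul(Add(Add(18, Rational(-1, 33)), -23), Add(Add(Rational(16, 3), Mul(Rational(-1, 6), 16), Rational(2, 3)), 64)), 131), 17) = Mul(Add(Mul(Add(Rational(593, 33), -23), Add(Add(Rational(16, 3), Rational(-8, 3), Rational(2, 3)), 64)), 131), 17) = Mul(Add(Mul(Rational(-166, 33), Add(Rational(10, 3), 64)), 131), 17) = Mul(Add(Mul(Rational(-166, 33), Rational(202, 3)), 131), 17) = Mul(Add(Rational(-33532, 99), 131), 17) = Mul(Rational(-20563, 99), 17) = Rational(-349571, 99)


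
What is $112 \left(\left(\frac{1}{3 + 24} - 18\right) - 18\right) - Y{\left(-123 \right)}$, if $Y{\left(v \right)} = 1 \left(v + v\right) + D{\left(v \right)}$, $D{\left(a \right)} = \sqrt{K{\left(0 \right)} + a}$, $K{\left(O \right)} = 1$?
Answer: $- \frac{102110}{27} - i \sqrt{122} \approx -3781.9 - 11.045 i$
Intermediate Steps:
$D{\left(a \right)} = \sqrt{1 + a}$
$Y{\left(v \right)} = \sqrt{1 + v} + 2 v$ ($Y{\left(v \right)} = 1 \left(v + v\right) + \sqrt{1 + v} = 1 \cdot 2 v + \sqrt{1 + v} = 2 v + \sqrt{1 + v} = \sqrt{1 + v} + 2 v$)
$112 \left(\left(\frac{1}{3 + 24} - 18\right) - 18\right) - Y{\left(-123 \right)} = 112 \left(\left(\frac{1}{3 + 24} - 18\right) - 18\right) - \left(\sqrt{1 - 123} + 2 \left(-123\right)\right) = 112 \left(\left(\frac{1}{27} - 18\right) - 18\right) - \left(\sqrt{-122} - 246\right) = 112 \left(\left(\frac{1}{27} - 18\right) - 18\right) - \left(i \sqrt{122} - 246\right) = 112 \left(- \frac{485}{27} - 18\right) - \left(-246 + i \sqrt{122}\right) = 112 \left(- \frac{971}{27}\right) + \left(246 - i \sqrt{122}\right) = - \frac{108752}{27} + \left(246 - i \sqrt{122}\right) = - \frac{102110}{27} - i \sqrt{122}$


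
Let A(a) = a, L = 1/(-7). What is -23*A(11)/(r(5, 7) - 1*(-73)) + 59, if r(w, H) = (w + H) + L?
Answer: 3025/54 ≈ 56.018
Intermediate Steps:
L = -⅐ ≈ -0.14286
r(w, H) = -⅐ + H + w (r(w, H) = (w + H) - ⅐ = (H + w) - ⅐ = -⅐ + H + w)
-23*A(11)/(r(5, 7) - 1*(-73)) + 59 = -253/((-⅐ + 7 + 5) - 1*(-73)) + 59 = -253/(83/7 + 73) + 59 = -253/594/7 + 59 = -253*7/594 + 59 = -23*7/54 + 59 = -161/54 + 59 = 3025/54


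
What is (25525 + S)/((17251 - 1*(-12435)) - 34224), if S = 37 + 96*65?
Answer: -15901/2269 ≈ -7.0079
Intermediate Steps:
S = 6277 (S = 37 + 6240 = 6277)
(25525 + S)/((17251 - 1*(-12435)) - 34224) = (25525 + 6277)/((17251 - 1*(-12435)) - 34224) = 31802/((17251 + 12435) - 34224) = 31802/(29686 - 34224) = 31802/(-4538) = 31802*(-1/4538) = -15901/2269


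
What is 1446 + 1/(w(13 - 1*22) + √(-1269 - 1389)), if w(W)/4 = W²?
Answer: 25939848/17939 - I*√2658/107634 ≈ 1446.0 - 0.00047899*I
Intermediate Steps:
w(W) = 4*W²
1446 + 1/(w(13 - 1*22) + √(-1269 - 1389)) = 1446 + 1/(4*(13 - 1*22)² + √(-1269 - 1389)) = 1446 + 1/(4*(13 - 22)² + √(-2658)) = 1446 + 1/(4*(-9)² + I*√2658) = 1446 + 1/(4*81 + I*√2658) = 1446 + 1/(324 + I*√2658)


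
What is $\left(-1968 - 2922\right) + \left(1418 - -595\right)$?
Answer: $-2877$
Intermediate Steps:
$\left(-1968 - 2922\right) + \left(1418 - -595\right) = -4890 + \left(1418 + 595\right) = -4890 + 2013 = -2877$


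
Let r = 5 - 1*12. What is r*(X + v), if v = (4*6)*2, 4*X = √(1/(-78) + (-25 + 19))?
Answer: -336 - 7*I*√36582/312 ≈ -336.0 - 4.2912*I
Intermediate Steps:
X = I*√36582/312 (X = √(1/(-78) + (-25 + 19))/4 = √(-1/78 - 6)/4 = √(-469/78)/4 = (I*√36582/78)/4 = I*√36582/312 ≈ 0.61303*I)
r = -7 (r = 5 - 12 = -7)
v = 48 (v = 24*2 = 48)
r*(X + v) = -7*(I*√36582/312 + 48) = -7*(48 + I*√36582/312) = -336 - 7*I*√36582/312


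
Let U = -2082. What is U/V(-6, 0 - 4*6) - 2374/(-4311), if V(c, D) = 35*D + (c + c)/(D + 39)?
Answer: 27428903/9061722 ≈ 3.0269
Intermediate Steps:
V(c, D) = 35*D + 2*c/(39 + D) (V(c, D) = 35*D + (2*c)/(39 + D) = 35*D + 2*c/(39 + D))
U/V(-6, 0 - 4*6) - 2374/(-4311) = -2082*(39 + (0 - 4*6))/(2*(-6) + 35*(0 - 4*6)² + 1365*(0 - 4*6)) - 2374/(-4311) = -2082*(39 + (0 - 24))/(-12 + 35*(0 - 24)² + 1365*(0 - 24)) - 2374*(-1/4311) = -2082*(39 - 24)/(-12 + 35*(-24)² + 1365*(-24)) + 2374/4311 = -2082*15/(-12 + 35*576 - 32760) + 2374/4311 = -2082*15/(-12 + 20160 - 32760) + 2374/4311 = -2082/((1/15)*(-12612)) + 2374/4311 = -2082/(-4204/5) + 2374/4311 = -2082*(-5/4204) + 2374/4311 = 5205/2102 + 2374/4311 = 27428903/9061722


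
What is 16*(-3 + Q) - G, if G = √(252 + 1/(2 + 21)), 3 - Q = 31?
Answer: -496 - √133331/23 ≈ -511.88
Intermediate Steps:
Q = -28 (Q = 3 - 1*31 = 3 - 31 = -28)
G = √133331/23 (G = √(252 + 1/23) = √(5797/23) = √133331/23 ≈ 15.876)
16*(-3 + Q) - G = 16*(-3 - 28) - √133331/23 = 16*(-31) - √133331/23 = -496 - √133331/23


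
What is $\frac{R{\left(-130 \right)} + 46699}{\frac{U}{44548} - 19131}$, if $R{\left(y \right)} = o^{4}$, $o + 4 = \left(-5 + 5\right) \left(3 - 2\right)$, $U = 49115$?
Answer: $- \frac{2091751340}{852198673} \approx -2.4545$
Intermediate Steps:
$o = -4$ ($o = -4 + \left(-5 + 5\right) \left(3 - 2\right) = -4 + 0 \cdot 1 = -4 + 0 = -4$)
$R{\left(y \right)} = 256$ ($R{\left(y \right)} = \left(-4\right)^{4} = 256$)
$\frac{R{\left(-130 \right)} + 46699}{\frac{U}{44548} - 19131} = \frac{256 + 46699}{\frac{49115}{44548} - 19131} = \frac{46955}{49115 \cdot \frac{1}{44548} - 19131} = \frac{46955}{\frac{49115}{44548} - 19131} = \frac{46955}{- \frac{852198673}{44548}} = 46955 \left(- \frac{44548}{852198673}\right) = - \frac{2091751340}{852198673}$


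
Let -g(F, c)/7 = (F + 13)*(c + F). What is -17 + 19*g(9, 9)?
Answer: -52685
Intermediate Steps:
g(F, c) = -7*(13 + F)*(F + c) (g(F, c) = -7*(F + 13)*(c + F) = -7*(13 + F)*(F + c))
-17 + 19*g(9, 9) = -17 + 19*(-91*9 - 91*9 - 7*9**2 - 7*9*9) = -17 + 19*(-819 - 819 - 7*81 - 567) = -17 + 19*(-819 - 819 - 567 - 567) = -17 + 19*(-2772) = -17 - 52668 = -52685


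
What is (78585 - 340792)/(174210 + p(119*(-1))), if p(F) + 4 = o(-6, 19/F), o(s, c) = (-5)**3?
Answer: -262207/174081 ≈ -1.5062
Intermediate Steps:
o(s, c) = -125
p(F) = -129 (p(F) = -4 - 125 = -129)
(78585 - 340792)/(174210 + p(119*(-1))) = (78585 - 340792)/(174210 - 129) = -262207/174081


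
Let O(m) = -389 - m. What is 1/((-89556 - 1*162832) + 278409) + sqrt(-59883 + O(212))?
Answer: 1/26021 + 2*I*sqrt(15121) ≈ 3.8431e-5 + 245.94*I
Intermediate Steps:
1/((-89556 - 1*162832) + 278409) + sqrt(-59883 + O(212)) = 1/((-89556 - 1*162832) + 278409) + sqrt(-59883 + (-389 - 1*212)) = 1/((-89556 - 162832) + 278409) + sqrt(-59883 + (-389 - 212)) = 1/(-252388 + 278409) + sqrt(-59883 - 601) = 1/26021 + sqrt(-60484) = 1/26021 + 2*I*sqrt(15121)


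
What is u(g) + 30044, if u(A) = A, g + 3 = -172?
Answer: 29869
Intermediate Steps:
g = -175 (g = -3 - 172 = -175)
u(g) + 30044 = -175 + 30044 = 29869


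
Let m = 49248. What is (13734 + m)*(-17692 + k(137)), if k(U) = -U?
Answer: -1122906078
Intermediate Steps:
(13734 + m)*(-17692 + k(137)) = (13734 + 49248)*(-17692 - 1*137) = 62982*(-17692 - 137) = 62982*(-17829) = -1122906078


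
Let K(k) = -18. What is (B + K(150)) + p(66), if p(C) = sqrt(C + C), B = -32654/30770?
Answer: -293257/15385 + 2*sqrt(33) ≈ -7.5721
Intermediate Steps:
B = -16327/15385 (B = -32654*1/30770 = -16327/15385 ≈ -1.0612)
p(C) = sqrt(2)*sqrt(C) (p(C) = sqrt(2*C) = sqrt(2)*sqrt(C))
(B + K(150)) + p(66) = (-16327/15385 - 18) + sqrt(2)*sqrt(66) = -293257/15385 + 2*sqrt(33)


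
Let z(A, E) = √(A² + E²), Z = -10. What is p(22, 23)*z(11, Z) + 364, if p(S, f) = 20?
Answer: 364 + 20*√221 ≈ 661.32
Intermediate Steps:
p(22, 23)*z(11, Z) + 364 = 20*√(11² + (-10)²) + 364 = 20*√(121 + 100) + 364 = 20*√221 + 364 = 364 + 20*√221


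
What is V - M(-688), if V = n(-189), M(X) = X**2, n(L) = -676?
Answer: -474020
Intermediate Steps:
V = -676
V - M(-688) = -676 - 1*(-688)**2 = -676 - 1*473344 = -676 - 473344 = -474020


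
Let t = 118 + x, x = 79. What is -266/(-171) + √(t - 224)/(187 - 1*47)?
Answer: 14/9 + 3*I*√3/140 ≈ 1.5556 + 0.037115*I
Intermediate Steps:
t = 197 (t = 118 + 79 = 197)
-266/(-171) + √(t - 224)/(187 - 1*47) = -266/(-171) + √(197 - 224)/(187 - 1*47) = -266*(-1/171) + √(-27)/(187 - 47) = 14/9 + (3*I*√3)/140 = 14/9 + (3*I*√3)*(1/140) = 14/9 + 3*I*√3/140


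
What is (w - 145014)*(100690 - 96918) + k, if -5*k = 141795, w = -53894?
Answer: -750309335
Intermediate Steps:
k = -28359 (k = -1/5*141795 = -28359)
(w - 145014)*(100690 - 96918) + k = (-53894 - 145014)*(100690 - 96918) - 28359 = -198908*3772 - 28359 = -750280976 - 28359 = -750309335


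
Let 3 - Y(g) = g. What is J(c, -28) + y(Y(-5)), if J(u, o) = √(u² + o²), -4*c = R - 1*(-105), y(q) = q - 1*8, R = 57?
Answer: √9697/2 ≈ 49.237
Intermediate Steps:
Y(g) = 3 - g
y(q) = -8 + q (y(q) = q - 8 = -8 + q)
c = -81/2 (c = -(57 - 1*(-105))/4 = -(57 + 105)/4 = -¼*162 = -81/2 ≈ -40.500)
J(u, o) = √(o² + u²)
J(c, -28) + y(Y(-5)) = √((-28)² + (-81/2)²) + (-8 + (3 - 1*(-5))) = √(784 + 6561/4) + (-8 + (3 + 5)) = √(9697/4) + (-8 + 8) = √9697/2 + 0 = √9697/2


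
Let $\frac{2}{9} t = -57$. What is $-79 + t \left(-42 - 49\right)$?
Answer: $\frac{46525}{2} \approx 23263.0$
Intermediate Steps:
$t = - \frac{513}{2}$ ($t = \frac{9}{2} \left(-57\right) = - \frac{513}{2} \approx -256.5$)
$-79 + t \left(-42 - 49\right) = -79 - \frac{513 \left(-42 - 49\right)}{2} = -79 - - \frac{46683}{2} = -79 + \frac{46683}{2} = \frac{46525}{2}$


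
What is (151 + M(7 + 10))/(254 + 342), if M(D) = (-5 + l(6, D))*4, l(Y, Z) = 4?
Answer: 147/596 ≈ 0.24664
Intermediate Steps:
M(D) = -4 (M(D) = (-5 + 4)*4 = -1*4 = -4)
(151 + M(7 + 10))/(254 + 342) = (151 - 4)/(254 + 342) = 147/596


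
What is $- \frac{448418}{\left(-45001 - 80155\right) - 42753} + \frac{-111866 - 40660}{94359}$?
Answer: $\frac{5567261976}{5281241777} \approx 1.0542$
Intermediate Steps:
$- \frac{448418}{\left(-45001 - 80155\right) - 42753} + \frac{-111866 - 40660}{94359} = - \frac{448418}{-125156 - 42753} + \left(-111866 - 40660\right) \frac{1}{94359} = - \frac{448418}{-167909} - \frac{50842}{31453} = \left(-448418\right) \left(- \frac{1}{167909}\right) - \frac{50842}{31453} = \frac{448418}{167909} - \frac{50842}{31453} = \frac{5567261976}{5281241777}$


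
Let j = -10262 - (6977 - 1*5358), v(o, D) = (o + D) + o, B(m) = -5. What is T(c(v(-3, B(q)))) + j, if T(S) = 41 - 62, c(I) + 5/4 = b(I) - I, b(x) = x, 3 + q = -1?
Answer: -11902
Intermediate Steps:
q = -4 (q = -3 - 1 = -4)
v(o, D) = D + 2*o (v(o, D) = (D + o) + o = D + 2*o)
c(I) = -5/4 (c(I) = -5/4 + (I - I) = -5/4 + 0 = -5/4)
j = -11881 (j = -10262 - (6977 - 5358) = -10262 - 1*1619 = -10262 - 1619 = -11881)
T(S) = -21
T(c(v(-3, B(q)))) + j = -21 - 11881 = -11902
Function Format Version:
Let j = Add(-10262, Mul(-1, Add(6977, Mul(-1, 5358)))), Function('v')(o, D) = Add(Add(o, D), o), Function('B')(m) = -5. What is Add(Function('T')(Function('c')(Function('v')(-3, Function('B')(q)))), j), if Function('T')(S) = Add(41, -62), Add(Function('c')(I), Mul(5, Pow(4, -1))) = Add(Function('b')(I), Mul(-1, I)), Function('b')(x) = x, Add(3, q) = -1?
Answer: -11902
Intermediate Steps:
q = -4 (q = Add(-3, -1) = -4)
Function('v')(o, D) = Add(D, Mul(2, o)) (Function('v')(o, D) = Add(Add(D, o), o) = Add(D, Mul(2, o)))
Function('c')(I) = Rational(-5, 4) (Function('c')(I) = Add(Rational(-5, 4), Add(I, Mul(-1, I))) = Add(Rational(-5, 4), 0) = Rational(-5, 4))
j = -11881 (j = Add(-10262, Mul(-1, Add(6977, -5358))) = Add(-10262, Mul(-1, 1619)) = Add(-10262, -1619) = -11881)
Function('T')(S) = -21
Add(Function('T')(Function('c')(Function('v')(-3, Function('B')(q)))), j) = Add(-21, -11881) = -11902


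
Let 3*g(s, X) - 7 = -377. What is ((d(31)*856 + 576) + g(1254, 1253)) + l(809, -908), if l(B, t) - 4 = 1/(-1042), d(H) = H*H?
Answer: 2572925153/3126 ≈ 8.2307e+5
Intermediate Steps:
d(H) = H²
g(s, X) = -370/3 (g(s, X) = 7/3 + (⅓)*(-377) = 7/3 - 377/3 = -370/3)
l(B, t) = 4167/1042 (l(B, t) = 4 + 1/(-1042) = 4 - 1/1042 = 4167/1042)
((d(31)*856 + 576) + g(1254, 1253)) + l(809, -908) = ((31²*856 + 576) - 370/3) + 4167/1042 = ((961*856 + 576) - 370/3) + 4167/1042 = ((822616 + 576) - 370/3) + 4167/1042 = (823192 - 370/3) + 4167/1042 = 2469206/3 + 4167/1042 = 2572925153/3126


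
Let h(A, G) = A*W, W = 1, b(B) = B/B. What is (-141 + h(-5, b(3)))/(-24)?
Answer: 73/12 ≈ 6.0833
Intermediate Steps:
b(B) = 1
h(A, G) = A (h(A, G) = A*1 = A)
(-141 + h(-5, b(3)))/(-24) = (-141 - 5)/(-24) = -146*(-1/24) = 73/12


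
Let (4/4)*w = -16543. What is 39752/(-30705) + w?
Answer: -507992567/30705 ≈ -16544.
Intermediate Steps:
w = -16543
39752/(-30705) + w = 39752/(-30705) - 16543 = 39752*(-1/30705) - 16543 = -39752/30705 - 16543 = -507992567/30705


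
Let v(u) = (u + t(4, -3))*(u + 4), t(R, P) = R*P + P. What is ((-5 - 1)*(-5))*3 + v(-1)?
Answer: 42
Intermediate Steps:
t(R, P) = P + P*R (t(R, P) = P*R + P = P + P*R)
v(u) = (-15 + u)*(4 + u) (v(u) = (u - 3*(1 + 4))*(u + 4) = (u - 3*5)*(4 + u) = (u - 15)*(4 + u) = (-15 + u)*(4 + u))
((-5 - 1)*(-5))*3 + v(-1) = ((-5 - 1)*(-5))*3 + (-60 + (-1)² - 11*(-1)) = -6*(-5)*3 + (-60 + 1 + 11) = 30*3 - 48 = 90 - 48 = 42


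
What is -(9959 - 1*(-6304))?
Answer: -16263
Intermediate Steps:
-(9959 - 1*(-6304)) = -(9959 + 6304) = -1*16263 = -16263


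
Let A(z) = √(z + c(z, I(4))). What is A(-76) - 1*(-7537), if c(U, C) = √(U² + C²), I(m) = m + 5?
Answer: 7537 + √(-76 + √5857) ≈ 7537.7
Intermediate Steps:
I(m) = 5 + m
c(U, C) = √(C² + U²)
A(z) = √(z + √(81 + z²)) (A(z) = √(z + √((5 + 4)² + z²)) = √(z + √(9² + z²)) = √(z + √(81 + z²)))
A(-76) - 1*(-7537) = √(-76 + √(81 + (-76)²)) - 1*(-7537) = √(-76 + √(81 + 5776)) + 7537 = √(-76 + √5857) + 7537 = 7537 + √(-76 + √5857)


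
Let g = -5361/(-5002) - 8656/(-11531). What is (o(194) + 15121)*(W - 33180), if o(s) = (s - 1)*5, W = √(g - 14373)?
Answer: -533733480 + 8043*I*√47809441921257941626/28839031 ≈ -5.3373e+8 + 1.9284e+6*I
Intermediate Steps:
g = 105115003/57678062 (g = -5361*(-1/5002) - 8656*(-1/11531) = 5361/5002 + 8656/11531 = 105115003/57678062 ≈ 1.8224)
W = I*√47809441921257941626/57678062 (W = √(105115003/57678062 - 14373) = √(-828901670123/57678062) = I*√47809441921257941626/57678062 ≈ 119.88*I)
o(s) = -5 + 5*s (o(s) = (-1 + s)*5 = -5 + 5*s)
(o(194) + 15121)*(W - 33180) = ((-5 + 5*194) + 15121)*(I*√47809441921257941626/57678062 - 33180) = ((-5 + 970) + 15121)*(-33180 + I*√47809441921257941626/57678062) = (965 + 15121)*(-33180 + I*√47809441921257941626/57678062) = 16086*(-33180 + I*√47809441921257941626/57678062) = -533733480 + 8043*I*√47809441921257941626/28839031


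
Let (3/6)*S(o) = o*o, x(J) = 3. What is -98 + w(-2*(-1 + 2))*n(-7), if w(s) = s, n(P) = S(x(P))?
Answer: -134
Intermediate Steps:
S(o) = 2*o² (S(o) = 2*(o*o) = 2*o²)
n(P) = 18 (n(P) = 2*3² = 2*9 = 18)
-98 + w(-2*(-1 + 2))*n(-7) = -98 - 2*(-1 + 2)*18 = -98 - 2*1*18 = -98 - 2*18 = -98 - 36 = -134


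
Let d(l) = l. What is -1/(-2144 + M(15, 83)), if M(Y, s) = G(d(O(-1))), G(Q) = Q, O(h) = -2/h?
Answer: 1/2142 ≈ 0.00046685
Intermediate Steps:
M(Y, s) = 2 (M(Y, s) = -2/(-1) = -2*(-1) = 2)
-1/(-2144 + M(15, 83)) = -1/(-2144 + 2) = -1/(-2142) = -1*(-1/2142) = 1/2142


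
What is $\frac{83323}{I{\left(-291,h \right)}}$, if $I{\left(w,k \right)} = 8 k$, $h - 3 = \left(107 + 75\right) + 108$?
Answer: $\frac{83323}{2344} \approx 35.547$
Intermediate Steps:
$h = 293$ ($h = 3 + \left(\left(107 + 75\right) + 108\right) = 3 + \left(182 + 108\right) = 3 + 290 = 293$)
$\frac{83323}{I{\left(-291,h \right)}} = \frac{83323}{8 \cdot 293} = \frac{83323}{2344}$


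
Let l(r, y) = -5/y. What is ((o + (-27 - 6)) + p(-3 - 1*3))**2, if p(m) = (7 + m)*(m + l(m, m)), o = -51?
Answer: 286225/36 ≈ 7950.7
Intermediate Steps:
p(m) = (7 + m)*(m - 5/m)
((o + (-27 - 6)) + p(-3 - 1*3))**2 = ((-51 + (-27 - 6)) + (-5 + (-3 - 1*3)**2 - 35/(-3 - 1*3) + 7*(-3 - 1*3)))**2 = ((-51 - 33) + (-5 + (-3 - 3)**2 - 35/(-3 - 3) + 7*(-3 - 3)))**2 = (-84 + (-5 + (-6)**2 - 35/(-6) + 7*(-6)))**2 = (-84 + (-5 + 36 - 35*(-1/6) - 42))**2 = (-84 + (-5 + 36 + 35/6 - 42))**2 = (-84 - 31/6)**2 = (-535/6)**2 = 286225/36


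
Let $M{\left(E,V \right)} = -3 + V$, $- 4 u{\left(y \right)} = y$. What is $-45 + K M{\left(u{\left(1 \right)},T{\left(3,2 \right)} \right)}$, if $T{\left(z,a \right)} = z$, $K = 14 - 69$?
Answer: $-45$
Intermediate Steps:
$K = -55$
$u{\left(y \right)} = - \frac{y}{4}$
$-45 + K M{\left(u{\left(1 \right)},T{\left(3,2 \right)} \right)} = -45 - 55 \left(-3 + 3\right) = -45 - 0 = -45 + 0 = -45$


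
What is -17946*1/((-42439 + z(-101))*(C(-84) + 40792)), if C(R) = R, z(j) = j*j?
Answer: 997/72908028 ≈ 1.3675e-5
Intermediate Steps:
z(j) = j**2
-17946*1/((-42439 + z(-101))*(C(-84) + 40792)) = -17946*1/((-42439 + (-101)**2)*(-84 + 40792)) = -17946*1/(40708*(-42439 + 10201)) = -17946/(40708*(-32238)) = -17946/(-1312344504) = -17946*(-1/1312344504) = 997/72908028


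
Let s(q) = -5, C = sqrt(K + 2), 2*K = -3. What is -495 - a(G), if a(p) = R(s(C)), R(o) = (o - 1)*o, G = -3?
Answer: -525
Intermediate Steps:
K = -3/2 (K = (1/2)*(-3) = -3/2 ≈ -1.5000)
C = sqrt(2)/2 (C = sqrt(-3/2 + 2) = sqrt(1/2) = sqrt(2)/2 ≈ 0.70711)
R(o) = o*(-1 + o) (R(o) = (-1 + o)*o = o*(-1 + o))
a(p) = 30 (a(p) = -5*(-1 - 5) = -5*(-6) = 30)
-495 - a(G) = -495 - 1*30 = -495 - 30 = -525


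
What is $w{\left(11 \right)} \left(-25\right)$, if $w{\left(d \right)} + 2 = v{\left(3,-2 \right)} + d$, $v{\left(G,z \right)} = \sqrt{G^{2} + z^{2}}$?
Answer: $-225 - 25 \sqrt{13} \approx -315.14$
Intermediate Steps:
$w{\left(d \right)} = -2 + d + \sqrt{13}$ ($w{\left(d \right)} = -2 + \left(\sqrt{3^{2} + \left(-2\right)^{2}} + d\right) = -2 + \left(\sqrt{9 + 4} + d\right) = -2 + \left(\sqrt{13} + d\right) = -2 + \left(d + \sqrt{13}\right) = -2 + d + \sqrt{13}$)
$w{\left(11 \right)} \left(-25\right) = \left(-2 + 11 + \sqrt{13}\right) \left(-25\right) = \left(9 + \sqrt{13}\right) \left(-25\right) = -225 - 25 \sqrt{13}$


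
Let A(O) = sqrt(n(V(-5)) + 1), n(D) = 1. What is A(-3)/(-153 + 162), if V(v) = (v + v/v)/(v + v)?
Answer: sqrt(2)/9 ≈ 0.15713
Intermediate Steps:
V(v) = (1 + v)/(2*v) (V(v) = (v + 1)/((2*v)) = (1 + v)*(1/(2*v)) = (1 + v)/(2*v))
A(O) = sqrt(2) (A(O) = sqrt(1 + 1) = sqrt(2))
A(-3)/(-153 + 162) = sqrt(2)/(-153 + 162) = sqrt(2)/9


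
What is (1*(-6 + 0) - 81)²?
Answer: 7569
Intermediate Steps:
(1*(-6 + 0) - 81)² = (1*(-6) - 81)² = (-6 - 81)² = (-87)² = 7569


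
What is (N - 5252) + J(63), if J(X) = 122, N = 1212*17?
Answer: 15474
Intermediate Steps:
N = 20604
(N - 5252) + J(63) = (20604 - 5252) + 122 = 15352 + 122 = 15474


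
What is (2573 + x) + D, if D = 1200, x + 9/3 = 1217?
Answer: 4987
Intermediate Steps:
x = 1214 (x = -3 + 1217 = 1214)
(2573 + x) + D = (2573 + 1214) + 1200 = 3787 + 1200 = 4987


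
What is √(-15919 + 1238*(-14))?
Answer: I*√33251 ≈ 182.35*I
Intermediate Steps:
√(-15919 + 1238*(-14)) = √(-15919 - 17332) = √(-33251) = I*√33251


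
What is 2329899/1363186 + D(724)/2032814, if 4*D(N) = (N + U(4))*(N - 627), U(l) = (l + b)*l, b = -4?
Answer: 108186017327/62979626941 ≈ 1.7178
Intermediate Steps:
U(l) = l*(-4 + l) (U(l) = (l - 4)*l = (-4 + l)*l = l*(-4 + l))
D(N) = N*(-627 + N)/4 (D(N) = ((N + 4*(-4 + 4))*(N - 627))/4 = ((N + 4*0)*(-627 + N))/4 = ((N + 0)*(-627 + N))/4 = (N*(-627 + N))/4 = N*(-627 + N)/4)
2329899/1363186 + D(724)/2032814 = 2329899/1363186 + ((¼)*724*(-627 + 724))/2032814 = 2329899*(1/1363186) + ((¼)*724*97)*(1/2032814) = 211809/123926 + 17557*(1/2032814) = 211809/123926 + 17557/2032814 = 108186017327/62979626941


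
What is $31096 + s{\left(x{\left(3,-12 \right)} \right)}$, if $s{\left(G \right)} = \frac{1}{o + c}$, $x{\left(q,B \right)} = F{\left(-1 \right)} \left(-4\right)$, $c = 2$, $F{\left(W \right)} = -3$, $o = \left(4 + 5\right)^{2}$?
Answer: $\frac{2580969}{83} \approx 31096.0$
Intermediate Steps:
$o = 81$ ($o = 9^{2} = 81$)
$x{\left(q,B \right)} = 12$ ($x{\left(q,B \right)} = \left(-3\right) \left(-4\right) = 12$)
$s{\left(G \right)} = \frac{1}{83}$ ($s{\left(G \right)} = \frac{1}{81 + 2} = \frac{1}{83}$)
$31096 + s{\left(x{\left(3,-12 \right)} \right)} = 31096 + \frac{1}{83} = \frac{2580969}{83}$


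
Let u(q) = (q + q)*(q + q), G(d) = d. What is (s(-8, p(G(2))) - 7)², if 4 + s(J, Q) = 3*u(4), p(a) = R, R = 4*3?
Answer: 32761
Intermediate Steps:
u(q) = 4*q² (u(q) = (2*q)*(2*q) = 4*q²)
R = 12
p(a) = 12
s(J, Q) = 188 (s(J, Q) = -4 + 3*(4*4²) = -4 + 3*(4*16) = -4 + 3*64 = -4 + 192 = 188)
(s(-8, p(G(2))) - 7)² = (188 - 7)² = 181² = 32761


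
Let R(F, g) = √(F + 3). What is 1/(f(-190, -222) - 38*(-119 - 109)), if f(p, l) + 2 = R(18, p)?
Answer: 8662/75030223 - √21/75030223 ≈ 0.00011539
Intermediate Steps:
R(F, g) = √(3 + F)
f(p, l) = -2 + √21 (f(p, l) = -2 + √(3 + 18) = -2 + √21)
1/(f(-190, -222) - 38*(-119 - 109)) = 1/((-2 + √21) - 38*(-119 - 109)) = 1/((-2 + √21) - 38*(-228)) = 1/((-2 + √21) + 8664) = 1/(8662 + √21)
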